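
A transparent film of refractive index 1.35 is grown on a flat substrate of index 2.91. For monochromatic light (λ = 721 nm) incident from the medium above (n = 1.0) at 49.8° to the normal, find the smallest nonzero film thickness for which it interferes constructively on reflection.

324 nm

At the upper boundary (n = 1.0 to n = 1.35) the reflected ray undergoes a half-wave phase shift.
Ray reflecting at the bottom interface goes from n = 1.35 toward n = 2.91: a half-wave phase shift.
Zero or two π shifts → no net half-wave offset.
For strong reflection here: 2 n t cos θ_r = m λ.
Snell's law: 1.0 sin 49.8° = 1.35 sin θ_r → sin θ_r = 0.566, cos θ_r = 0.825.
Minimum nonzero at m = 1: t = λ / (2 n cos θ_r) = 721 / (2 × 1.35 × 0.825) = 324 nm.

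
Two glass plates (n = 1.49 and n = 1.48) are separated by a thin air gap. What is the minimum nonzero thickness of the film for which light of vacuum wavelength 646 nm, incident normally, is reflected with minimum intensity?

Top surface (1.49 → 1.0): reflection off a lower-index medium gives no phase shift.
Bottom surface (1.0 → 1.48): reflection off a higher-index medium gives a half-wave phase shift.
Exactly one π shift → a net half-wave offset.
So the condition for destructive reflection is 2 n t = m λ.
Minimum nonzero at m = 1: t = λ / (2 n) = 646 / (2 × 1.0) = 323 nm.

323 nm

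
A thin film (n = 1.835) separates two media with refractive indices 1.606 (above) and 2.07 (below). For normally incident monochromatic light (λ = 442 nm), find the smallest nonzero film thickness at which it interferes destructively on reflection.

At the upper boundary (n = 1.606 to n = 1.835) the reflected ray undergoes a half-wave phase shift.
Ray reflecting at the bottom interface goes from n = 1.835 toward n = 2.07: a half-wave phase shift.
The two reflections carry the same phase change, so no net offset.
For weak reflection here: 2 n t = (m + ½) λ.
Minimum at m = 0: t = λ / (4 n) = 442 / (4 × 1.835) = 60.2 nm.

60.2 nm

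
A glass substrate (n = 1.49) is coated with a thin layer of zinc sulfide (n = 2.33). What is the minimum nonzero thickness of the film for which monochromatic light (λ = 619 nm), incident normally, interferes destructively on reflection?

133 nm

Ray reflecting at the top interface goes from n = 1.0 toward n = 2.33: a half-wave phase shift.
At the lower boundary (n = 2.33 to n = 1.49) the reflected ray undergoes no phase shift.
The two reflections differ by half a wavelength.
So the condition for destructive reflection is 2 n t = m λ.
Minimum nonzero at m = 1: t = λ / (2 n) = 619 / (2 × 2.33) = 133 nm.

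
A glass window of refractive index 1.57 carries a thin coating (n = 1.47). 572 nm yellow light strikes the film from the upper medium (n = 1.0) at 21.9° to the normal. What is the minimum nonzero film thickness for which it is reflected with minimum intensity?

Top surface (1.0 → 1.47): reflection off a higher-index medium gives a half-wave phase shift.
At the lower boundary (n = 1.47 to n = 1.57) the reflected ray undergoes a half-wave phase shift.
Zero or two π shifts → no net half-wave offset.
For dark reflection here: 2 n t cos θ_r = (m + ½) λ.
Snell's law: 1.0 sin 21.9° = 1.47 sin θ_r → sin θ_r = 0.254, cos θ_r = 0.967.
Minimum at m = 0: t = λ / (4 n cos θ_r) = 572 / (4 × 1.47 × 0.967) = 101 nm.

101 nm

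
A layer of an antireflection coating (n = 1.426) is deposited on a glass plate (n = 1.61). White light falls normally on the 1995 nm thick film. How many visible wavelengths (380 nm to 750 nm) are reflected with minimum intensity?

7

At the upper boundary (n = 1.0 to n = 1.426) the reflected ray undergoes a half-wave phase shift.
At the lower boundary (n = 1.426 to n = 1.61) the reflected ray undergoes a half-wave phase shift.
Net: no relative phase inversion (both shifts match).
For minimum reflection here: 2 n t = (m + ½) λ.
λ = 2 n t / (m + ½) = 5690 / (m + ½) nm.
m=7: 759 nm (IR); m=8: 669 nm (visible); m=9: 599 nm (visible); m=10: 542 nm (visible); m=11: 495 nm (visible); m=12: 455 nm (visible); m=13: 421 nm (visible); m=14: 392 nm (visible); m=15: 367 nm (UV).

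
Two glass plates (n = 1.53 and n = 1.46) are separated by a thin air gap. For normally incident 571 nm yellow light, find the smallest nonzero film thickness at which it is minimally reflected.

286 nm

Top surface (1.53 → 1.0): reflection off a lower-index medium gives no phase shift.
Ray reflecting at the bottom interface goes from n = 1.0 toward n = 1.46: a half-wave phase shift.
Exactly one π shift → a net half-wave offset.
With one net inversion, destructive interference in reflection requires 2 n t = m λ.
Minimum nonzero at m = 1: t = λ / (2 n) = 571 / (2 × 1.0) = 286 nm.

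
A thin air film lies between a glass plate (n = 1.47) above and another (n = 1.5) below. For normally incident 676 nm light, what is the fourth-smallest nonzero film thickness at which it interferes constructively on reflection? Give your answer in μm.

1.18 μm

At the upper boundary (n = 1.47 to n = 1.0) the reflected ray undergoes no phase shift.
Ray reflecting at the bottom interface goes from n = 1.0 toward n = 1.5: a half-wave phase shift.
The two reflections differ by half a wavelength.
For strong reflection here: 2 n t = (m + ½) λ.
The fourth-smallest nonzero thickness corresponds to m = 3: t = (m + ½) λ / (2 n) = 3.50 × 676 / (2 × 1.0) = 1183 nm.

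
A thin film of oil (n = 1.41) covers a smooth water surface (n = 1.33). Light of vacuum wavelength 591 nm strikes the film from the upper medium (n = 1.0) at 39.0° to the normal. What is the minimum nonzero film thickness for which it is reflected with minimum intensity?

234 nm

Ray reflecting at the top interface goes from n = 1.0 toward n = 1.41: a half-wave phase shift.
Bottom surface (1.41 → 1.33): reflection off a lower-index medium gives no phase shift.
Exactly one π shift → a net half-wave offset.
With one net inversion, destructive interference in reflection requires 2 n t cos θ_r = m λ.
Snell's law: 1.0 sin 39.0° = 1.41 sin θ_r → sin θ_r = 0.446, cos θ_r = 0.895.
Minimum nonzero at m = 1: t = λ / (2 n cos θ_r) = 591 / (2 × 1.41 × 0.895) = 234 nm.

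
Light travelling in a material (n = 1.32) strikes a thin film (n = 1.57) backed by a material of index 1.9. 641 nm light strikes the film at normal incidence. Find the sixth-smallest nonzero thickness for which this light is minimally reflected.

At the upper boundary (n = 1.32 to n = 1.57) the reflected ray undergoes a half-wave phase shift.
Bottom surface (1.57 → 1.9): reflection off a higher-index medium gives a half-wave phase shift.
Net: no relative phase inversion (both shifts match).
For dark reflection here: 2 n t = (m + ½) λ.
The sixth-smallest nonzero thickness corresponds to m = 5: t = (m + ½) λ / (2 n) = 5.50 × 641 / (2 × 1.57) = 1123 nm.

1123 nm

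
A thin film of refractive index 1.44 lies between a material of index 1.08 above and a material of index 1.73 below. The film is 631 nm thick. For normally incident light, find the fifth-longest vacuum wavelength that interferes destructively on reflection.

404 nm

Top surface (1.08 → 1.44): reflection off a higher-index medium gives a half-wave phase shift.
Bottom surface (1.44 → 1.73): reflection off a higher-index medium gives a half-wave phase shift.
Zero or two π shifts → no net half-wave offset.
For minimum reflection here: 2 n t = (m + ½) λ.
λ = 2 n t / (m + ½). The fifth-longest wavelength is m = 4: λ = 2 × 1.44 × 631 / 4.50 = 404 nm.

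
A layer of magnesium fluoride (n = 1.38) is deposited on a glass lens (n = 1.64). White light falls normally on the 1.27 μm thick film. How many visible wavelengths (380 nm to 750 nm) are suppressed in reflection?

4

At the upper boundary (n = 1.0 to n = 1.38) the reflected ray undergoes a half-wave phase shift.
Bottom surface (1.38 → 1.64): reflection off a higher-index medium gives a half-wave phase shift.
The two reflections carry the same phase change, so no net offset.
So the condition for destructive reflection is 2 n t = (m + ½) λ.
λ = 2 n t / (m + ½) = 3505 / (m + ½) nm.
m=4: 779 nm (IR); m=5: 637 nm (visible); m=6: 539 nm (visible); m=7: 467 nm (visible); m=8: 412 nm (visible); m=9: 369 nm (UV).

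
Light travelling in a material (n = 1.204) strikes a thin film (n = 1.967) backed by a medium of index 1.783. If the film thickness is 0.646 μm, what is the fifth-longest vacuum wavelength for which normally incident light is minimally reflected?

Top surface (1.204 → 1.967): reflection off a higher-index medium gives a half-wave phase shift.
Ray reflecting at the bottom interface goes from n = 1.967 toward n = 1.783: no phase shift.
Exactly one π shift → a net half-wave offset.
So the condition for destructive reflection is 2 n t = m λ.
λ = 2 n t / m. The fifth-longest wavelength is m = 5: λ = 2 × 1.967 × 646 / 5.00 = 508 nm.

508 nm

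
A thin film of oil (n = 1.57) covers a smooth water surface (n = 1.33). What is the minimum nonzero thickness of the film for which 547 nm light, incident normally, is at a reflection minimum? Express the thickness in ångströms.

1742 Å

At the upper boundary (n = 1.0 to n = 1.57) the reflected ray undergoes a half-wave phase shift.
At the lower boundary (n = 1.57 to n = 1.33) the reflected ray undergoes no phase shift.
Exactly one π shift → a net half-wave offset.
With one net inversion, destructive interference in reflection requires 2 n t = m λ.
Minimum nonzero at m = 1: t = λ / (2 n) = 547 / (2 × 1.57) = 174 nm.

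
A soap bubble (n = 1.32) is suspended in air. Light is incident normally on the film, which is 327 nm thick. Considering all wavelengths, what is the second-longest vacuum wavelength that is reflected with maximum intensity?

576 nm

Ray reflecting at the top interface goes from n = 1.0 toward n = 1.32: a half-wave phase shift.
At the lower boundary (n = 1.32 to n = 1.0) the reflected ray undergoes no phase shift.
Net: one phase inversion between the two reflected rays.
So the condition for constructive reflection is 2 n t = (m + ½) λ.
λ = 2 n t / (m + ½). The second-longest wavelength is m = 1: λ = 2 × 1.32 × 327 / 1.50 = 576 nm.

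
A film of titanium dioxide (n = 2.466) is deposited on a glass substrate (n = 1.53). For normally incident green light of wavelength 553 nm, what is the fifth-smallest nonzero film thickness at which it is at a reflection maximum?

Ray reflecting at the top interface goes from n = 1.0 toward n = 2.466: a half-wave phase shift.
Ray reflecting at the bottom interface goes from n = 2.466 toward n = 1.53: no phase shift.
Net: one phase inversion between the two reflected rays.
So the condition for constructive reflection is 2 n t = (m + ½) λ.
The fifth-smallest nonzero thickness corresponds to m = 4: t = (m + ½) λ / (2 n) = 4.50 × 553 / (2 × 2.466) = 505 nm.

505 nm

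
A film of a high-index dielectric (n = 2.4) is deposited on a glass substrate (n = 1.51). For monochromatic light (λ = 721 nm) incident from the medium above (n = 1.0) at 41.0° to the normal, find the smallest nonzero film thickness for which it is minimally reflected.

156 nm

Top surface (1.0 → 2.4): reflection off a higher-index medium gives a half-wave phase shift.
At the lower boundary (n = 2.4 to n = 1.51) the reflected ray undergoes no phase shift.
The two reflections differ by half a wavelength.
So the condition for destructive reflection is 2 n t cos θ_r = m λ.
Snell's law: 1.0 sin 41.0° = 2.4 sin θ_r → sin θ_r = 0.273, cos θ_r = 0.962.
Minimum nonzero at m = 1: t = λ / (2 n cos θ_r) = 721 / (2 × 2.4 × 0.962) = 156 nm.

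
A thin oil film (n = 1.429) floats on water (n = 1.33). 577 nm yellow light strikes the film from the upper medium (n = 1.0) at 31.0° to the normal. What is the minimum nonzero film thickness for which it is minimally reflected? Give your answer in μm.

0.216 μm

At the upper boundary (n = 1.0 to n = 1.429) the reflected ray undergoes a half-wave phase shift.
Ray reflecting at the bottom interface goes from n = 1.429 toward n = 1.33: no phase shift.
Net: one phase inversion between the two reflected rays.
With one net inversion, destructive interference in reflection requires 2 n t cos θ_r = m λ.
Snell's law: 1.0 sin 31.0° = 1.429 sin θ_r → sin θ_r = 0.360, cos θ_r = 0.933.
Minimum nonzero at m = 1: t = λ / (2 n cos θ_r) = 577 / (2 × 1.429 × 0.933) = 216 nm.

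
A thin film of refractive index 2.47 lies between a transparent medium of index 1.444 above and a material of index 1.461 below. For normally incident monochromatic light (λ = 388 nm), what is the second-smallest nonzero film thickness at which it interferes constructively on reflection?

118 nm

Ray reflecting at the top interface goes from n = 1.444 toward n = 2.47: a half-wave phase shift.
Bottom surface (2.47 → 1.461): reflection off a lower-index medium gives no phase shift.
The two reflections differ by half a wavelength.
So the condition for constructive reflection is 2 n t = (m + ½) λ.
The second-smallest nonzero thickness corresponds to m = 1: t = (m + ½) λ / (2 n) = 1.50 × 388 / (2 × 2.47) = 118 nm.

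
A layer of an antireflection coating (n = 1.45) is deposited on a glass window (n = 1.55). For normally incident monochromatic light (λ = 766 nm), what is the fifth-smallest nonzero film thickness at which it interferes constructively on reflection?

Ray reflecting at the top interface goes from n = 1.0 toward n = 1.45: a half-wave phase shift.
Ray reflecting at the bottom interface goes from n = 1.45 toward n = 1.55: a half-wave phase shift.
Zero or two π shifts → no net half-wave offset.
For bright reflection here: 2 n t = m λ.
The fifth-smallest nonzero thickness corresponds to m = 5: t = m λ / (2 n) = 5.00 × 766 / (2 × 1.45) = 1321 nm.

1321 nm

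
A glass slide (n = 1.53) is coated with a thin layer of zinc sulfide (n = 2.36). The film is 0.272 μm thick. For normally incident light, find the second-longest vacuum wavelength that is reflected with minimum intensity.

Ray reflecting at the top interface goes from n = 1.0 toward n = 2.36: a half-wave phase shift.
Bottom surface (2.36 → 1.53): reflection off a lower-index medium gives no phase shift.
The two reflections differ by half a wavelength.
For dark reflection here: 2 n t = m λ.
λ = 2 n t / m. The second-longest wavelength is m = 2: λ = 2 × 2.36 × 272 / 2.00 = 642 nm.

642 nm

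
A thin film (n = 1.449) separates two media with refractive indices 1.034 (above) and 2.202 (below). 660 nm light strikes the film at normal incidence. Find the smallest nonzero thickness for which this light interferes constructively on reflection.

Ray reflecting at the top interface goes from n = 1.034 toward n = 1.449: a half-wave phase shift.
Bottom surface (1.449 → 2.202): reflection off a higher-index medium gives a half-wave phase shift.
Zero or two π shifts → no net half-wave offset.
So the condition for constructive reflection is 2 n t = m λ.
The smallest nonzero thickness corresponds to m = 1: t = m λ / (2 n) = 1.00 × 660 / (2 × 1.449) = 228 nm.

228 nm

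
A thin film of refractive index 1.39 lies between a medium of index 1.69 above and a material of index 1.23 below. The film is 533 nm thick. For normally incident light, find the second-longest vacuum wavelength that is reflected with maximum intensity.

741 nm

Top surface (1.69 → 1.39): reflection off a lower-index medium gives no phase shift.
At the lower boundary (n = 1.39 to n = 1.23) the reflected ray undergoes no phase shift.
Zero or two π shifts → no net half-wave offset.
For bright reflection here: 2 n t = m λ.
λ = 2 n t / m. The second-longest wavelength is m = 2: λ = 2 × 1.39 × 533 / 2.00 = 741 nm.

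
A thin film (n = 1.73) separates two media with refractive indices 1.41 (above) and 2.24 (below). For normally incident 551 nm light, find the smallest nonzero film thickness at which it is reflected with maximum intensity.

159 nm

Ray reflecting at the top interface goes from n = 1.41 toward n = 1.73: a half-wave phase shift.
At the lower boundary (n = 1.73 to n = 2.24) the reflected ray undergoes a half-wave phase shift.
The two reflections carry the same phase change, so no net offset.
With no net inversion, constructive interference in reflection requires 2 n t = m λ.
Minimum nonzero at m = 1: t = λ / (2 n) = 551 / (2 × 1.73) = 159 nm.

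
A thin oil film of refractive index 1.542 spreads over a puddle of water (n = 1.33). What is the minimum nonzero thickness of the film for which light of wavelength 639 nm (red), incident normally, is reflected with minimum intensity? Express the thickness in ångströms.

2072 Å

At the upper boundary (n = 1.0 to n = 1.542) the reflected ray undergoes a half-wave phase shift.
Bottom surface (1.542 → 1.33): reflection off a lower-index medium gives no phase shift.
The two reflections differ by half a wavelength.
So the condition for destructive reflection is 2 n t = m λ.
Minimum nonzero at m = 1: t = λ / (2 n) = 639 / (2 × 1.542) = 207 nm.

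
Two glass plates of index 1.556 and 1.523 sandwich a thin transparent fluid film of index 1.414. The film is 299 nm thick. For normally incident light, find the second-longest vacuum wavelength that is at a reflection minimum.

Ray reflecting at the top interface goes from n = 1.556 toward n = 1.414: no phase shift.
Ray reflecting at the bottom interface goes from n = 1.414 toward n = 1.523: a half-wave phase shift.
The two reflections differ by half a wavelength.
For weak reflection here: 2 n t = m λ.
λ = 2 n t / m. The second-longest wavelength is m = 2: λ = 2 × 1.414 × 299 / 2.00 = 423 nm.

423 nm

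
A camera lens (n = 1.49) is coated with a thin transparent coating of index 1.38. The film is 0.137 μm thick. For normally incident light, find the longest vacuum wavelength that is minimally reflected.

Ray reflecting at the top interface goes from n = 1.0 toward n = 1.38: a half-wave phase shift.
Bottom surface (1.38 → 1.49): reflection off a higher-index medium gives a half-wave phase shift.
The two reflections carry the same phase change, so no net offset.
For dark reflection here: 2 n t = (m + ½) λ.
λ = 2 n t / (m + ½). The longest wavelength is m = 0: λ = 2 × 1.38 × 137 / 0.500 = 756 nm.

756 nm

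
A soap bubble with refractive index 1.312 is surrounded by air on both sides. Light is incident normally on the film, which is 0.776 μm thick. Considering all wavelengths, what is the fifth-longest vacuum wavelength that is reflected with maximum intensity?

Top surface (1.0 → 1.312): reflection off a higher-index medium gives a half-wave phase shift.
Bottom surface (1.312 → 1.0): reflection off a lower-index medium gives no phase shift.
The two reflections differ by half a wavelength.
With one net inversion, constructive interference in reflection requires 2 n t = (m + ½) λ.
λ = 2 n t / (m + ½). The fifth-longest wavelength is m = 4: λ = 2 × 1.312 × 776 / 4.50 = 452 nm.

452 nm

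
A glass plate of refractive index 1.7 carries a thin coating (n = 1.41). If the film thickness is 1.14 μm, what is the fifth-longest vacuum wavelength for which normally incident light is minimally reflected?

Top surface (1.0 → 1.41): reflection off a higher-index medium gives a half-wave phase shift.
Ray reflecting at the bottom interface goes from n = 1.41 toward n = 1.7: a half-wave phase shift.
The two reflections carry the same phase change, so no net offset.
With no net inversion, destructive interference in reflection requires 2 n t = (m + ½) λ.
λ = 2 n t / (m + ½). The fifth-longest wavelength is m = 4: λ = 2 × 1.41 × 1140 / 4.50 = 714 nm.

714 nm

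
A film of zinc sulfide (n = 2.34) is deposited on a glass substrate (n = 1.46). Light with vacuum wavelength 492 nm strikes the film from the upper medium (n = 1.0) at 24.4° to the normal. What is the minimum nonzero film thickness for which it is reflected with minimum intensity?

107 nm

Ray reflecting at the top interface goes from n = 1.0 toward n = 2.34: a half-wave phase shift.
Ray reflecting at the bottom interface goes from n = 2.34 toward n = 1.46: no phase shift.
The two reflections differ by half a wavelength.
With one net inversion, destructive interference in reflection requires 2 n t cos θ_r = m λ.
Snell's law: 1.0 sin 24.4° = 2.34 sin θ_r → sin θ_r = 0.177, cos θ_r = 0.984.
Minimum nonzero at m = 1: t = λ / (2 n cos θ_r) = 492 / (2 × 2.34 × 0.984) = 107 nm.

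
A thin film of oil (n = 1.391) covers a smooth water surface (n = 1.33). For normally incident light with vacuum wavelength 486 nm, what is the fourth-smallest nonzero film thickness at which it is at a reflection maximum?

611 nm

Ray reflecting at the top interface goes from n = 1.0 toward n = 1.391: a half-wave phase shift.
Bottom surface (1.391 → 1.33): reflection off a lower-index medium gives no phase shift.
Net: one phase inversion between the two reflected rays.
So the condition for constructive reflection is 2 n t = (m + ½) λ.
The fourth-smallest nonzero thickness corresponds to m = 3: t = (m + ½) λ / (2 n) = 3.50 × 486 / (2 × 1.391) = 611 nm.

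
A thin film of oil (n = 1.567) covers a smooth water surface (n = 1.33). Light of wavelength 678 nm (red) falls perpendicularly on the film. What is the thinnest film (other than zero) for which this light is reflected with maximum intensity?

At the upper boundary (n = 1.0 to n = 1.567) the reflected ray undergoes a half-wave phase shift.
Ray reflecting at the bottom interface goes from n = 1.567 toward n = 1.33: no phase shift.
Exactly one π shift → a net half-wave offset.
So the condition for constructive reflection is 2 n t = (m + ½) λ.
Minimum at m = 0: t = λ / (4 n) = 678 / (4 × 1.567) = 108 nm.

108 nm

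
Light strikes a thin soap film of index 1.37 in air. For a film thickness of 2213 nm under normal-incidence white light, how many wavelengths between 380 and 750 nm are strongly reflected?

Top surface (1.0 → 1.37): reflection off a higher-index medium gives a half-wave phase shift.
Ray reflecting at the bottom interface goes from n = 1.37 toward n = 1.0: no phase shift.
Net: one phase inversion between the two reflected rays.
So the condition for constructive reflection is 2 n t = (m + ½) λ.
λ = 2 n t / (m + ½) = 6064 / (m + ½) nm.
m=7: 808 nm (IR); m=8: 713 nm (visible); m=9: 638 nm (visible); m=10: 577 nm (visible); m=11: 527 nm (visible); m=12: 485 nm (visible); m=13: 449 nm (visible); m=14: 418 nm (visible); m=15: 391 nm (visible); m=16: 367 nm (UV).

8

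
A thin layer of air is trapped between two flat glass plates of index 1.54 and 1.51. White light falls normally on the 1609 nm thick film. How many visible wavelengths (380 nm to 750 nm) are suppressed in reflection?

4

At the upper boundary (n = 1.54 to n = 1.0) the reflected ray undergoes no phase shift.
At the lower boundary (n = 1.0 to n = 1.51) the reflected ray undergoes a half-wave phase shift.
Exactly one π shift → a net half-wave offset.
So the condition for destructive reflection is 2 n t = m λ.
λ = 2 n t / m = 3218 / m nm.
m=4: 805 nm (IR); m=5: 644 nm (visible); m=6: 536 nm (visible); m=7: 460 nm (visible); m=8: 402 nm (visible); m=9: 358 nm (UV).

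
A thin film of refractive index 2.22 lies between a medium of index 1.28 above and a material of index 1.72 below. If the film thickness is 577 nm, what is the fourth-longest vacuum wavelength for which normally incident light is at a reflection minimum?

640 nm

Ray reflecting at the top interface goes from n = 1.28 toward n = 2.22: a half-wave phase shift.
At the lower boundary (n = 2.22 to n = 1.72) the reflected ray undergoes no phase shift.
Exactly one π shift → a net half-wave offset.
For minimum reflection here: 2 n t = m λ.
λ = 2 n t / m. The fourth-longest wavelength is m = 4: λ = 2 × 2.22 × 577 / 4.00 = 640 nm.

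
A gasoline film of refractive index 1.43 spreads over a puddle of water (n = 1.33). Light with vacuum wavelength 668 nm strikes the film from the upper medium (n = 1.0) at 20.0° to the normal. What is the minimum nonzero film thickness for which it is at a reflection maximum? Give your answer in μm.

Ray reflecting at the top interface goes from n = 1.0 toward n = 1.43: a half-wave phase shift.
Ray reflecting at the bottom interface goes from n = 1.43 toward n = 1.33: no phase shift.
Exactly one π shift → a net half-wave offset.
For strong reflection here: 2 n t cos θ_r = (m + ½) λ.
Snell's law: 1.0 sin 20.0° = 1.43 sin θ_r → sin θ_r = 0.239, cos θ_r = 0.971.
Minimum at m = 0: t = λ / (4 n cos θ_r) = 668 / (4 × 1.43 × 0.971) = 120 nm.

0.120 μm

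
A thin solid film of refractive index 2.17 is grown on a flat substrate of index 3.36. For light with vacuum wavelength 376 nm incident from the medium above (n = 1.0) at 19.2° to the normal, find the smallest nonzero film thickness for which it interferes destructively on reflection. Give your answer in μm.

Top surface (1.0 → 2.17): reflection off a higher-index medium gives a half-wave phase shift.
At the lower boundary (n = 2.17 to n = 3.36) the reflected ray undergoes a half-wave phase shift.
The two reflections carry the same phase change, so no net offset.
With no net inversion, destructive interference in reflection requires 2 n t cos θ_r = (m + ½) λ.
Snell's law: 1.0 sin 19.2° = 2.17 sin θ_r → sin θ_r = 0.152, cos θ_r = 0.988.
Minimum at m = 0: t = λ / (4 n cos θ_r) = 376 / (4 × 2.17 × 0.988) = 43.8 nm.

0.0438 μm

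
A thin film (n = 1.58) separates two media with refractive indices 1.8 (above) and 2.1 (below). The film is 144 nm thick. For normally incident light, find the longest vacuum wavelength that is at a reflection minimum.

455 nm

At the upper boundary (n = 1.8 to n = 1.58) the reflected ray undergoes no phase shift.
Ray reflecting at the bottom interface goes from n = 1.58 toward n = 2.1: a half-wave phase shift.
Net: one phase inversion between the two reflected rays.
For weak reflection here: 2 n t = m λ.
λ = 2 n t / m. The longest wavelength is m = 1: λ = 2 × 1.58 × 144 / 1.00 = 455 nm.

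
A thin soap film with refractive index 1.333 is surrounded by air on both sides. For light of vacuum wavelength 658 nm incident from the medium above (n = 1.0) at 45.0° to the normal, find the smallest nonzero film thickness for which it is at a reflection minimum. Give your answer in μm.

Top surface (1.0 → 1.333): reflection off a higher-index medium gives a half-wave phase shift.
At the lower boundary (n = 1.333 to n = 1.0) the reflected ray undergoes no phase shift.
Net: one phase inversion between the two reflected rays.
So the condition for destructive reflection is 2 n t cos θ_r = m λ.
Snell's law: 1.0 sin 45.0° = 1.333 sin θ_r → sin θ_r = 0.530, cos θ_r = 0.848.
Minimum nonzero at m = 1: t = λ / (2 n cos θ_r) = 658 / (2 × 1.333 × 0.848) = 291 nm.

0.291 μm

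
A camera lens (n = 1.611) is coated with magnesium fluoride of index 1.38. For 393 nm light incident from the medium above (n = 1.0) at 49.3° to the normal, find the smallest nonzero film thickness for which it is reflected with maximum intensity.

At the upper boundary (n = 1.0 to n = 1.38) the reflected ray undergoes a half-wave phase shift.
Ray reflecting at the bottom interface goes from n = 1.38 toward n = 1.611: a half-wave phase shift.
The two reflections carry the same phase change, so no net offset.
So the condition for constructive reflection is 2 n t cos θ_r = m λ.
Snell's law: 1.0 sin 49.3° = 1.38 sin θ_r → sin θ_r = 0.549, cos θ_r = 0.836.
Minimum nonzero at m = 1: t = λ / (2 n cos θ_r) = 393 / (2 × 1.38 × 0.836) = 170 nm.

170 nm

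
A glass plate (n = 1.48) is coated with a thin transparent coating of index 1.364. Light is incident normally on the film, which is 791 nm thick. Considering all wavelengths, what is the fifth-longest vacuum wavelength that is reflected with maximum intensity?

432 nm

Top surface (1.0 → 1.364): reflection off a higher-index medium gives a half-wave phase shift.
Ray reflecting at the bottom interface goes from n = 1.364 toward n = 1.48: a half-wave phase shift.
Net: no relative phase inversion (both shifts match).
For strong reflection here: 2 n t = m λ.
λ = 2 n t / m. The fifth-longest wavelength is m = 5: λ = 2 × 1.364 × 791 / 5.00 = 432 nm.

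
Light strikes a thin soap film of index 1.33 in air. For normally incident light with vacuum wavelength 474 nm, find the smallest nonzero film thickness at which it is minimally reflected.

At the upper boundary (n = 1.0 to n = 1.33) the reflected ray undergoes a half-wave phase shift.
At the lower boundary (n = 1.33 to n = 1.0) the reflected ray undergoes no phase shift.
The two reflections differ by half a wavelength.
So the condition for destructive reflection is 2 n t = m λ.
Minimum nonzero at m = 1: t = λ / (2 n) = 474 / (2 × 1.33) = 178 nm.

178 nm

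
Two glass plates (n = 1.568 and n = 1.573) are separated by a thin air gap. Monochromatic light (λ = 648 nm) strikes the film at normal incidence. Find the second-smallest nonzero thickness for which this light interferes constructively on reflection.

Ray reflecting at the top interface goes from n = 1.568 toward n = 1.0: no phase shift.
At the lower boundary (n = 1.0 to n = 1.573) the reflected ray undergoes a half-wave phase shift.
Net: one phase inversion between the two reflected rays.
For strong reflection here: 2 n t = (m + ½) λ.
The second-smallest nonzero thickness corresponds to m = 1: t = (m + ½) λ / (2 n) = 1.50 × 648 / (2 × 1.0) = 486 nm.

486 nm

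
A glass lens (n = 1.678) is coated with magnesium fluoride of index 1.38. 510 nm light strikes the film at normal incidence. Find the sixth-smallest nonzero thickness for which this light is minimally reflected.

At the upper boundary (n = 1.0 to n = 1.38) the reflected ray undergoes a half-wave phase shift.
At the lower boundary (n = 1.38 to n = 1.678) the reflected ray undergoes a half-wave phase shift.
The two reflections carry the same phase change, so no net offset.
With no net inversion, destructive interference in reflection requires 2 n t = (m + ½) λ.
The sixth-smallest nonzero thickness corresponds to m = 5: t = (m + ½) λ / (2 n) = 5.50 × 510 / (2 × 1.38) = 1016 nm.

1016 nm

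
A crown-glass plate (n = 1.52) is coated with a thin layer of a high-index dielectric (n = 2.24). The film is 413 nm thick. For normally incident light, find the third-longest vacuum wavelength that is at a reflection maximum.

At the upper boundary (n = 1.0 to n = 2.24) the reflected ray undergoes a half-wave phase shift.
Bottom surface (2.24 → 1.52): reflection off a lower-index medium gives no phase shift.
Exactly one π shift → a net half-wave offset.
So the condition for constructive reflection is 2 n t = (m + ½) λ.
λ = 2 n t / (m + ½). The third-longest wavelength is m = 2: λ = 2 × 2.24 × 413 / 2.50 = 740 nm.

740 nm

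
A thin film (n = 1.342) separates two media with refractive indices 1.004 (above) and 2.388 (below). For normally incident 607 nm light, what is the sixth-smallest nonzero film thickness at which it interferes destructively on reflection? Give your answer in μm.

1.24 μm

Top surface (1.004 → 1.342): reflection off a higher-index medium gives a half-wave phase shift.
Ray reflecting at the bottom interface goes from n = 1.342 toward n = 2.388: a half-wave phase shift.
Net: no relative phase inversion (both shifts match).
So the condition for destructive reflection is 2 n t = (m + ½) λ.
The sixth-smallest nonzero thickness corresponds to m = 5: t = (m + ½) λ / (2 n) = 5.50 × 607 / (2 × 1.342) = 1244 nm.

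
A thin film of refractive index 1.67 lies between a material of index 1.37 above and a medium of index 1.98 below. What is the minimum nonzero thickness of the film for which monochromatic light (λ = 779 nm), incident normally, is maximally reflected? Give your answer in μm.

0.233 μm

Top surface (1.37 → 1.67): reflection off a higher-index medium gives a half-wave phase shift.
Bottom surface (1.67 → 1.98): reflection off a higher-index medium gives a half-wave phase shift.
Zero or two π shifts → no net half-wave offset.
So the condition for constructive reflection is 2 n t = m λ.
Minimum nonzero at m = 1: t = λ / (2 n) = 779 / (2 × 1.67) = 233 nm.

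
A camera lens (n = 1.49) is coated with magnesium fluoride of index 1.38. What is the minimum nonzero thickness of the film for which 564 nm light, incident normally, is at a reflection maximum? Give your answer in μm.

Ray reflecting at the top interface goes from n = 1.0 toward n = 1.38: a half-wave phase shift.
Bottom surface (1.38 → 1.49): reflection off a higher-index medium gives a half-wave phase shift.
Zero or two π shifts → no net half-wave offset.
For bright reflection here: 2 n t = m λ.
Minimum nonzero at m = 1: t = λ / (2 n) = 564 / (2 × 1.38) = 204 nm.

0.204 μm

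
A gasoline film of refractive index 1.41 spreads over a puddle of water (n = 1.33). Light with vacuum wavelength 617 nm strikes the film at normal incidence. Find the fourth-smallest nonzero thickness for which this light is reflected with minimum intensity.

At the upper boundary (n = 1.0 to n = 1.41) the reflected ray undergoes a half-wave phase shift.
At the lower boundary (n = 1.41 to n = 1.33) the reflected ray undergoes no phase shift.
Net: one phase inversion between the two reflected rays.
With one net inversion, destructive interference in reflection requires 2 n t = m λ.
The fourth-smallest nonzero thickness corresponds to m = 4: t = m λ / (2 n) = 4.00 × 617 / (2 × 1.41) = 875 nm.

875 nm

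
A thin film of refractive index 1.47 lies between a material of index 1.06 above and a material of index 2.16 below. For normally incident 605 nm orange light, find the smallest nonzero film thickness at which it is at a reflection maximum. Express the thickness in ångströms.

2058 Å

Ray reflecting at the top interface goes from n = 1.06 toward n = 1.47: a half-wave phase shift.
At the lower boundary (n = 1.47 to n = 2.16) the reflected ray undergoes a half-wave phase shift.
Net: no relative phase inversion (both shifts match).
So the condition for constructive reflection is 2 n t = m λ.
Minimum nonzero at m = 1: t = λ / (2 n) = 605 / (2 × 1.47) = 206 nm.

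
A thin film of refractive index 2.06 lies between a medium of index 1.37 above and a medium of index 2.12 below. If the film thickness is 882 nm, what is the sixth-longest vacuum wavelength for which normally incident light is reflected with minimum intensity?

At the upper boundary (n = 1.37 to n = 2.06) the reflected ray undergoes a half-wave phase shift.
Ray reflecting at the bottom interface goes from n = 2.06 toward n = 2.12: a half-wave phase shift.
The two reflections carry the same phase change, so no net offset.
With no net inversion, destructive interference in reflection requires 2 n t = (m + ½) λ.
λ = 2 n t / (m + ½). The sixth-longest wavelength is m = 5: λ = 2 × 2.06 × 882 / 5.50 = 661 nm.

661 nm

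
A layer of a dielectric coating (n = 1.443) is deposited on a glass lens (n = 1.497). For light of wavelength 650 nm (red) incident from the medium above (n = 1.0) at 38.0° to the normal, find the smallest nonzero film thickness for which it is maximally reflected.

At the upper boundary (n = 1.0 to n = 1.443) the reflected ray undergoes a half-wave phase shift.
Bottom surface (1.443 → 1.497): reflection off a higher-index medium gives a half-wave phase shift.
Zero or two π shifts → no net half-wave offset.
With no net inversion, constructive interference in reflection requires 2 n t cos θ_r = m λ.
Snell's law: 1.0 sin 38.0° = 1.443 sin θ_r → sin θ_r = 0.427, cos θ_r = 0.904.
Minimum nonzero at m = 1: t = λ / (2 n cos θ_r) = 650 / (2 × 1.443 × 0.904) = 249 nm.

249 nm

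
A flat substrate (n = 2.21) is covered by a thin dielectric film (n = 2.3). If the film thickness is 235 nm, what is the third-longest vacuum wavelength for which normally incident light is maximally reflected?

Ray reflecting at the top interface goes from n = 1.0 toward n = 2.3: a half-wave phase shift.
At the lower boundary (n = 2.3 to n = 2.21) the reflected ray undergoes no phase shift.
Exactly one π shift → a net half-wave offset.
For strong reflection here: 2 n t = (m + ½) λ.
λ = 2 n t / (m + ½). The third-longest wavelength is m = 2: λ = 2 × 2.3 × 235 / 2.50 = 432 nm.

432 nm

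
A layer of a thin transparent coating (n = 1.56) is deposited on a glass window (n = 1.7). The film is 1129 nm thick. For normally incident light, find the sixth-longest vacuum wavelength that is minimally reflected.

640 nm

Ray reflecting at the top interface goes from n = 1.0 toward n = 1.56: a half-wave phase shift.
Ray reflecting at the bottom interface goes from n = 1.56 toward n = 1.7: a half-wave phase shift.
Net: no relative phase inversion (both shifts match).
For minimum reflection here: 2 n t = (m + ½) λ.
λ = 2 n t / (m + ½). The sixth-longest wavelength is m = 5: λ = 2 × 1.56 × 1129 / 5.50 = 640 nm.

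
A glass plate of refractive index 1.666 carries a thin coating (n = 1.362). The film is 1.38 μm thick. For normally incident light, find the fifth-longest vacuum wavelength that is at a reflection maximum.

Top surface (1.0 → 1.362): reflection off a higher-index medium gives a half-wave phase shift.
At the lower boundary (n = 1.362 to n = 1.666) the reflected ray undergoes a half-wave phase shift.
Zero or two π shifts → no net half-wave offset.
For strong reflection here: 2 n t = m λ.
λ = 2 n t / m. The fifth-longest wavelength is m = 5: λ = 2 × 1.362 × 1380 / 5.00 = 752 nm.

752 nm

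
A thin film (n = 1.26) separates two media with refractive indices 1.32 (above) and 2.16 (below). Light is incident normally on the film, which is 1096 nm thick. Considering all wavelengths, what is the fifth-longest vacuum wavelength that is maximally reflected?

614 nm

Top surface (1.32 → 1.26): reflection off a lower-index medium gives no phase shift.
Bottom surface (1.26 → 2.16): reflection off a higher-index medium gives a half-wave phase shift.
The two reflections differ by half a wavelength.
So the condition for constructive reflection is 2 n t = (m + ½) λ.
λ = 2 n t / (m + ½). The fifth-longest wavelength is m = 4: λ = 2 × 1.26 × 1096 / 4.50 = 614 nm.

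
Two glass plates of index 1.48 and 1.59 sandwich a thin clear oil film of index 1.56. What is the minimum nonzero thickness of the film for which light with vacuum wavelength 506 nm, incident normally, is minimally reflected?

81.1 nm

Ray reflecting at the top interface goes from n = 1.48 toward n = 1.56: a half-wave phase shift.
At the lower boundary (n = 1.56 to n = 1.59) the reflected ray undergoes a half-wave phase shift.
The two reflections carry the same phase change, so no net offset.
For dark reflection here: 2 n t = (m + ½) λ.
Minimum at m = 0: t = λ / (4 n) = 506 / (4 × 1.56) = 81.1 nm.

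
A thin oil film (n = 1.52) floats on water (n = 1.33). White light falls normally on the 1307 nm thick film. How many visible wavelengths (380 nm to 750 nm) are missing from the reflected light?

At the upper boundary (n = 1.0 to n = 1.52) the reflected ray undergoes a half-wave phase shift.
Ray reflecting at the bottom interface goes from n = 1.52 toward n = 1.33: no phase shift.
Exactly one π shift → a net half-wave offset.
For weak reflection here: 2 n t = m λ.
λ = 2 n t / m = 3973 / m nm.
m=5: 795 nm (IR); m=6: 662 nm (visible); m=7: 568 nm (visible); m=8: 497 nm (visible); m=9: 441 nm (visible); m=10: 397 nm (visible); m=11: 361 nm (UV).

5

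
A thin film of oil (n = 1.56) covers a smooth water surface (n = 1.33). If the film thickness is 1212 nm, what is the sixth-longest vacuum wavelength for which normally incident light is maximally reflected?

Ray reflecting at the top interface goes from n = 1.0 toward n = 1.56: a half-wave phase shift.
At the lower boundary (n = 1.56 to n = 1.33) the reflected ray undergoes no phase shift.
Net: one phase inversion between the two reflected rays.
With one net inversion, constructive interference in reflection requires 2 n t = (m + ½) λ.
λ = 2 n t / (m + ½). The sixth-longest wavelength is m = 5: λ = 2 × 1.56 × 1212 / 5.50 = 688 nm.

688 nm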